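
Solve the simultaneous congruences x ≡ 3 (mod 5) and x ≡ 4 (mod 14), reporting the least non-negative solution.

Write x = 3 + 5·k. Then 5·k ≡ 4 − 3 ≡ 1 (mod 14).
Need 5⁻¹ mod 14. Extended Euclid on (14, 5):
14 = 2*5 + 4
5 = 1*4 + 1
4 = 4*1 + 0
Back-substitute:
1 = 5 − 4
1 = −14 + 3·5
5⁻¹ ≡ 3 (mod 14), so k ≡ 3·1 ≡ 3 (mod 14).
x = 3 + 5·3 = 18.

18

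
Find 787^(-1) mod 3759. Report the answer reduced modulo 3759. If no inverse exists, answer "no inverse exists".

Run Euclid on (3759, 787):
3759 = 4×787 + 611
787 = 1×611 + 176
611 = 3×176 + 83
176 = 2×83 + 10
83 = 8×10 + 3
10 = 3×3 + 1
3 = 3×1 + 0
gcd = 1, so the inverse exists. Back-substitute:
1 = 10 − 3·3
1 = −3·83 + 25·10
1 = 25·176 − 53·83
1 = −53·611 + 184·176
1 = 184·787 − 237·611
1 = −237·3759 + 1132·787
So 787·1132 ≡ 1 (mod 3759).

1132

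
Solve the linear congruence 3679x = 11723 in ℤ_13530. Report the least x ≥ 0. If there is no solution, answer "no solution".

First find gcd(3679, 13530):
13530 = 3×3679 + 2493
3679 = 1×2493 + 1186
2493 = 2×1186 + 121
1186 = 9×121 + 97
121 = 1×97 + 24
97 = 4×24 + 1
24 = 24×1 + 0
gcd = 1, so a unique solution mod 13530 exists.
Back-substitute for the Bézout coefficients:
1 = 97 − 4·24
1 = −4·121 + 5·97
1 = 5·1186 − 49·121
1 = −49·2493 + 103·1186
1 = 103·3679 − 152·2493
1 = −152·13530 + 559·3679
So 3679·(559) ≡ 1 (mod 13530), giving 3679⁻¹ ≡ 559.
x ≡ 3679⁻¹·11723 ≡ 559·11723 ≡ 4637 (mod 13530).

4637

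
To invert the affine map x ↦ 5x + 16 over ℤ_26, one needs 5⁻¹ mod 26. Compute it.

21

Apply the Euclidean algorithm to 26 and 5:
26 = 5·5 + 1
5 = 5·1 + 0
Since gcd(5, 26) = 1, back-substitute to write 1 as a combination:
1 = 26 − 5·5
So 5·(-5) ≡ 1 (mod 26), and -5 ≡ 21 (mod 26).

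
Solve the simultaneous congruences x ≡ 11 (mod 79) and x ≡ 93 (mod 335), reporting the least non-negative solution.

Write x = 11 + 79·k. Then 79·k ≡ 93 − 11 ≡ 82 (mod 335).
Need 79⁻¹ mod 335. Extended Euclid on (335, 79):
335 = 4×79 + 19
79 = 4×19 + 3
19 = 6×3 + 1
3 = 3×1 + 0
Back-substitute:
1 = 19 − 6·3
1 = −6·79 + 25·19
1 = 25·335 − 106·79
79⁻¹ ≡ 229 (mod 335), so k ≡ 229·82 ≡ 18 (mod 335).
x = 11 + 79·18 = 1433.

1433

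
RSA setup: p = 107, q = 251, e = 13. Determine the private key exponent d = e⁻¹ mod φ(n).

φ(n) = (p−1)(q−1) = 106·250 = 26500.
Need d with 13·d ≡ 1 (mod 26500). Apply the extended Euclidean algorithm:
26500 = 2038*13 + 6
13 = 2*6 + 1
6 = 6*1 + 0
Back-substitute:
1 = 13 − 2·6
1 = −2·26500 + 4077·13
So 13·4077 ≡ 1 (mod 26500), hence d = 4077.

4077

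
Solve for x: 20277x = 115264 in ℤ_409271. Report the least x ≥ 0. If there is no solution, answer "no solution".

First find gcd(20277, 409271):
409271 = 20*20277 + 3731
20277 = 5*3731 + 1622
3731 = 2*1622 + 487
1622 = 3*487 + 161
487 = 3*161 + 4
161 = 40*4 + 1
4 = 4*1 + 0
gcd = 1, so a unique solution mod 409271 exists.
Back-substitute for the Bézout coefficients:
1 = 161 − 40·4
1 = −40·487 + 121·161
1 = 121·1622 − 403·487
1 = −403·3731 + 927·1622
1 = 927·20277 − 5038·3731
1 = −5038·409271 + 101687·20277
So 20277·(101687) ≡ 1 (mod 409271), giving 20277⁻¹ ≡ 101687.
x ≡ 20277⁻¹·115264 ≡ 101687·115264 ≡ 147470 (mod 409271).

147470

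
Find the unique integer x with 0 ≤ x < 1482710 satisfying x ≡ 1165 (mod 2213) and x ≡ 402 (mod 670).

862022

Write x = 1165 + 2213·k. Then 2213·k ≡ 402 − 1165 ≡ 577 (mod 670).
Need 2213⁻¹ mod 670. Extended Euclid on (670, 203):
670 = 3*203 + 61
203 = 3*61 + 20
61 = 3*20 + 1
20 = 20*1 + 0
Back-substitute:
1 = 61 − 3·20
1 = −3·203 + 10·61
1 = 10·670 − 33·203
2213⁻¹ ≡ 637 (mod 670), so k ≡ 637·577 ≡ 389 (mod 670).
x = 1165 + 2213·389 = 862022.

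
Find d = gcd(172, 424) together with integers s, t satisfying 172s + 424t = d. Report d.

4

Repeated division:
424 = 2·172 + 80
172 = 2·80 + 12
80 = 6·12 + 8
12 = 1·8 + 4
8 = 2·4 + 0
gcd(172, 424) = 4.
Back-substituting:
4 = 12 − 8
4 = −80 + 7·12
4 = 7·172 − 15·80
4 = −15·424 + 37·172
So 4 = (-15)·424 + (37)·172.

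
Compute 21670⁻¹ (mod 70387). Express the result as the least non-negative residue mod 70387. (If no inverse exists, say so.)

gcd(70387, 21670) by repeated division:
70387 = 3*21670 + 5377
21670 = 4*5377 + 162
5377 = 33*162 + 31
162 = 5*31 + 7
31 = 4*7 + 3
7 = 2*3 + 1
3 = 3*1 + 0
The gcd is 1. Working backward:
1 = 7 − 2·3
1 = −2·31 + 9·7
1 = 9·162 − 47·31
1 = −47·5377 + 1560·162
1 = 1560·21670 − 6287·5377
1 = −6287·70387 + 20421·21670
So 21670·20421 ≡ 1 (mod 70387).

20421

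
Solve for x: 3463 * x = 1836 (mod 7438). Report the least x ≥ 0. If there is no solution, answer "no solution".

First find gcd(3463, 7438):
7438 = 2·3463 + 512
3463 = 6·512 + 391
512 = 1·391 + 121
391 = 3·121 + 28
121 = 4·28 + 9
28 = 3·9 + 1
9 = 9·1 + 0
gcd = 1, so a unique solution mod 7438 exists.
Back-substitute for the Bézout coefficients:
1 = 28 − 3·9
1 = −3·121 + 13·28
1 = 13·391 − 42·121
1 = −42·512 + 55·391
1 = 55·3463 − 372·512
1 = −372·7438 + 799·3463
So 3463·(799) ≡ 1 (mod 7438), giving 3463⁻¹ ≡ 799.
x ≡ 3463⁻¹·1836 ≡ 799·1836 ≡ 1678 (mod 7438).

1678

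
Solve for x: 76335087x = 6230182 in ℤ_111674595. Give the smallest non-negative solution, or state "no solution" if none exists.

gcd(76335087, 111674595):
111674595 = 1×76335087 + 35339508
76335087 = 2×35339508 + 5656071
35339508 = 6×5656071 + 1403082
5656071 = 4×1403082 + 43743
1403082 = 32×43743 + 3306
43743 = 13×3306 + 765
3306 = 4×765 + 246
765 = 3×246 + 27
246 = 9×27 + 3
27 = 9×3 + 0
gcd = 3, but 3 ∤ 6230182, so the congruence has no solution.

no solution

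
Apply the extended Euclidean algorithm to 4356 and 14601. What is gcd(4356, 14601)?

3

Apply Euclid's algorithm to 14601 and 4356:
14601 = 3·4356 + 1533
4356 = 2·1533 + 1290
1533 = 1·1290 + 243
1290 = 5·243 + 75
243 = 3·75 + 18
75 = 4·18 + 3
18 = 6·3 + 0
gcd(4356, 14601) = 3.
Express as a combination:
3 = 75 − 4·18
3 = −4·243 + 13·75
3 = 13·1290 − 69·243
3 = −69·1533 + 82·1290
3 = 82·4356 − 233·1533
3 = −233·14601 + 781·4356
So 3 = (-233)·14601 + (781)·4356.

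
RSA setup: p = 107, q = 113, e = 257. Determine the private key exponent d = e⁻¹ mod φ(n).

10209

φ(n) = (p−1)(q−1) = 106·112 = 11872.
Need d with 257·d ≡ 1 (mod 11872). Apply the extended Euclidean algorithm:
11872 = 46·257 + 50
257 = 5·50 + 7
50 = 7·7 + 1
7 = 7·1 + 0
Back-substitute:
1 = 50 − 7·7
1 = −7·257 + 36·50
1 = 36·11872 − 1663·257
So 257·(-1663) ≡ 1 (mod 11872), hence d ≡ -1663 ≡ 10209 (mod 11872).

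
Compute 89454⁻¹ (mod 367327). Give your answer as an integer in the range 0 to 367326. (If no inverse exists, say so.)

85662

gcd(367327, 89454) by repeated division:
367327 = 4·89454 + 9511
89454 = 9·9511 + 3855
9511 = 2·3855 + 1801
3855 = 2·1801 + 253
1801 = 7·253 + 30
253 = 8·30 + 13
30 = 2·13 + 4
13 = 3·4 + 1
4 = 4·1 + 0
The gcd is 1. Working backward:
1 = 13 − 3·4
1 = −3·30 + 7·13
1 = 7·253 − 59·30
1 = −59·1801 + 420·253
1 = 420·3855 − 899·1801
1 = −899·9511 + 2218·3855
1 = 2218·89454 − 20861·9511
1 = −20861·367327 + 85662·89454
So 89454·85662 ≡ 1 (mod 367327).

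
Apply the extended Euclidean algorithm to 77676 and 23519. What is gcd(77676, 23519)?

1

Euclidean algorithm:
77676 = 3*23519 + 7119
23519 = 3*7119 + 2162
7119 = 3*2162 + 633
2162 = 3*633 + 263
633 = 2*263 + 107
263 = 2*107 + 49
107 = 2*49 + 9
49 = 5*9 + 4
9 = 2*4 + 1
4 = 4*1 + 0
gcd(77676, 23519) = 1.
Working backward:
1 = 9 − 2·4
1 = −2·49 + 11·9
1 = 11·107 − 24·49
1 = −24·263 + 59·107
1 = 59·633 − 142·263
1 = −142·2162 + 485·633
1 = 485·7119 − 1597·2162
1 = −1597·23519 + 5276·7119
1 = 5276·77676 − 17425·23519
So 1 = (5276)·77676 + (-17425)·23519.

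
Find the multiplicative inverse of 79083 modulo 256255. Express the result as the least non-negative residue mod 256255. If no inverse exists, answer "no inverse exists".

Run Euclid on (256255, 79083):
256255 = 3·79083 + 19006
79083 = 4·19006 + 3059
19006 = 6·3059 + 652
3059 = 4·652 + 451
652 = 1·451 + 201
451 = 2·201 + 49
201 = 4·49 + 5
49 = 9·5 + 4
5 = 1·4 + 1
4 = 4·1 + 0
The gcd is 1. Working backward:
1 = 5 − 4
1 = −49 + 10·5
1 = 10·201 − 41·49
1 = −41·451 + 92·201
1 = 92·652 − 133·451
1 = −133·3059 + 624·652
1 = 624·19006 − 3877·3059
1 = −3877·79083 + 16132·19006
1 = 16132·256255 − 52273·79083
So 79083·(-52273) ≡ 1 (mod 256255), and -52273 ≡ 203982 (mod 256255).

203982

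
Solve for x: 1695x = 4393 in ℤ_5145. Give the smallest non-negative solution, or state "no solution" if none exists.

gcd(1695, 5145):
5145 = 3×1695 + 60
1695 = 28×60 + 15
60 = 4×15 + 0
gcd = 15, but 15 ∤ 4393, so the congruence has no solution.

no solution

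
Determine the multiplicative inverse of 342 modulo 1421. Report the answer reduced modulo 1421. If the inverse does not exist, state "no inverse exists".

Extended Euclidean algorithm:
1421 = 4*342 + 53
342 = 6*53 + 24
53 = 2*24 + 5
24 = 4*5 + 4
5 = 1*4 + 1
4 = 4*1 + 0
Since gcd(342, 1421) = 1, back-substitute to write 1 as a combination:
1 = 5 − 4
1 = −24 + 5·5
1 = 5·53 − 11·24
1 = −11·342 + 71·53
1 = 71·1421 − 295·342
So 342·(-295) ≡ 1 (mod 1421), and -295 ≡ 1126 (mod 1421).

1126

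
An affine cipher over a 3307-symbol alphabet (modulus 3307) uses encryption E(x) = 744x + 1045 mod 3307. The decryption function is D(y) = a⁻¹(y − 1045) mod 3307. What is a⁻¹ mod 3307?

1089

Run Euclid on (3307, 744):
3307 = 4×744 + 331
744 = 2×331 + 82
331 = 4×82 + 3
82 = 27×3 + 1
3 = 3×1 + 0
The gcd is 1. Working backward:
1 = 82 − 27·3
1 = −27·331 + 109·82
1 = 109·744 − 245·331
1 = −245·3307 + 1089·744
So 744·1089 ≡ 1 (mod 3307).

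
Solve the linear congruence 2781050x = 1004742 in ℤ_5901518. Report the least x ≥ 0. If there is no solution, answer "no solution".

First find gcd(2781050, 5901518):
5901518 = 2×2781050 + 339418
2781050 = 8×339418 + 65706
339418 = 5×65706 + 10888
65706 = 6×10888 + 378
10888 = 28×378 + 304
378 = 1×304 + 74
304 = 4×74 + 8
74 = 9×8 + 2
8 = 4×2 + 0
gcd = 2 and 2 | 1004742, so solutions exist. Divide through by 2: 1390525x ≡ 502371 (mod 2950759).
Now find 1390525⁻¹ mod 2950759:
2950759 = 2×1390525 + 169709
1390525 = 8×169709 + 32853
169709 = 5×32853 + 5444
32853 = 6×5444 + 189
5444 = 28×189 + 152
189 = 1×152 + 37
152 = 4×37 + 4
37 = 9×4 + 1
4 = 4×1 + 0
Back-substitute:
1 = 37 − 9·4
1 = −9·152 + 37·37
1 = 37·189 − 46·152
1 = −46·5444 + 1325·189
1 = 1325·32853 − 7996·5444
1 = −7996·169709 + 41305·32853
1 = 41305·1390525 − 338436·169709
1 = −338436·2950759 + 718177·1390525
So 1390525⁻¹ ≡ 718177 (mod 2950759).
Then x ≡ 718177·502371 ≡ 1994737 (mod 2950759); the smallest non-negative solution is x = 1994737.

1994737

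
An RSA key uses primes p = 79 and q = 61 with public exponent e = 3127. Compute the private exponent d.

φ(n) = (p−1)(q−1) = 78·60 = 4680.
Need d with 3127·d ≡ 1 (mod 4680). Apply the extended Euclidean algorithm:
4680 = 1*3127 + 1553
3127 = 2*1553 + 21
1553 = 73*21 + 20
21 = 1*20 + 1
20 = 20*1 + 0
Back-substitute:
1 = 21 − 20
1 = −1553 + 74·21
1 = 74·3127 − 149·1553
1 = −149·4680 + 223·3127
So 3127·223 ≡ 1 (mod 4680), hence d = 223.

223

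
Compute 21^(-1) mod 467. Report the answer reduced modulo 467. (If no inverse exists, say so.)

89

Extended Euclidean algorithm:
467 = 22*21 + 5
21 = 4*5 + 1
5 = 5*1 + 0
Since gcd(21, 467) = 1, back-substitute to write 1 as a combination:
1 = 21 − 4·5
1 = −4·467 + 89·21
So 21·89 ≡ 1 (mod 467).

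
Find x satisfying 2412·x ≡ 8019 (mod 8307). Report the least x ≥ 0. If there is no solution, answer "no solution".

854

First find gcd(2412, 8307):
8307 = 3×2412 + 1071
2412 = 2×1071 + 270
1071 = 3×270 + 261
270 = 1×261 + 9
261 = 29×9 + 0
gcd = 9 and 9 | 8019, so solutions exist. Divide through by 9: 268x ≡ 891 (mod 923).
Now find 268⁻¹ mod 923:
923 = 3·268 + 119
268 = 2·119 + 30
119 = 3·30 + 29
30 = 1·29 + 1
29 = 29·1 + 0
Back-substitute:
1 = 30 − 29
1 = −119 + 4·30
1 = 4·268 − 9·119
1 = −9·923 + 31·268
So 268⁻¹ ≡ 31 (mod 923).
Then x ≡ 31·891 ≡ 854 (mod 923); the smallest non-negative solution is x = 854.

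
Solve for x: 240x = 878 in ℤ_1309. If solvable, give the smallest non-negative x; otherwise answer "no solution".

First find gcd(240, 1309):
1309 = 5·240 + 109
240 = 2·109 + 22
109 = 4·22 + 21
22 = 1·21 + 1
21 = 21·1 + 0
gcd = 1, so a unique solution mod 1309 exists.
Back-substitute for the Bézout coefficients:
1 = 22 − 21
1 = −109 + 5·22
1 = 5·240 − 11·109
1 = −11·1309 + 60·240
So 240·(60) ≡ 1 (mod 1309), giving 240⁻¹ ≡ 60.
x ≡ 240⁻¹·878 ≡ 60·878 ≡ 320 (mod 1309).

320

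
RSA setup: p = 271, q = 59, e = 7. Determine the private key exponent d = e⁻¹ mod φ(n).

13423

φ(n) = (p−1)(q−1) = 270·58 = 15660.
Need d with 7·d ≡ 1 (mod 15660). Apply the extended Euclidean algorithm:
15660 = 2237×7 + 1
7 = 7×1 + 0
Back-substitute:
1 = 15660 − 2237·7
So 7·(-2237) ≡ 1 (mod 15660), hence d ≡ -2237 ≡ 13423 (mod 15660).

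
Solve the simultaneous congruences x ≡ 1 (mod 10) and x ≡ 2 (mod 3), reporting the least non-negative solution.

11

Write x = 1 + 10·k. Then 10·k ≡ 2 − 1 ≡ 1 (mod 3).
Need 10⁻¹ mod 3. Extended Euclid on (3, 1):
3 = 3*1 + 0
10⁻¹ ≡ 1 (mod 3), so k ≡ 1·1 ≡ 1 (mod 3).
x = 1 + 10·1 = 11.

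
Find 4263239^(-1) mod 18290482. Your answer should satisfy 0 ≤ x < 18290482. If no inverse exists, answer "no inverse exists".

Apply the Euclidean algorithm to 18290482 and 4263239:
18290482 = 4·4263239 + 1237526
4263239 = 3·1237526 + 550661
1237526 = 2·550661 + 136204
550661 = 4·136204 + 5845
136204 = 23·5845 + 1769
5845 = 3·1769 + 538
1769 = 3·538 + 155
538 = 3·155 + 73
155 = 2·73 + 9
73 = 8·9 + 1
9 = 9·1 + 0
gcd = 1, so the inverse exists. Back-substitute:
1 = 73 − 8·9
1 = −8·155 + 17·73
1 = 17·538 − 59·155
1 = −59·1769 + 194·538
1 = 194·5845 − 641·1769
1 = −641·136204 + 14937·5845
1 = 14937·550661 − 60389·136204
1 = −60389·1237526 + 135715·550661
1 = 135715·4263239 − 467534·1237526
1 = −467534·18290482 + 2005851·4263239
So 4263239·2005851 ≡ 1 (mod 18290482).

2005851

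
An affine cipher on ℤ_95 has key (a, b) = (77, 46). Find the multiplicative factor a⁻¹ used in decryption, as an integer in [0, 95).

58

Run Euclid on (95, 77):
95 = 1·77 + 18
77 = 4·18 + 5
18 = 3·5 + 3
5 = 1·3 + 2
3 = 1·2 + 1
2 = 2·1 + 0
The gcd is 1. Working backward:
1 = 3 − 2
1 = −5 + 2·3
1 = 2·18 − 7·5
1 = −7·77 + 30·18
1 = 30·95 − 37·77
So 77·(-37) ≡ 1 (mod 95), and -37 ≡ 58 (mod 95).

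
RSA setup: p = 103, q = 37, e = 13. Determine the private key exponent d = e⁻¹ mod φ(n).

565

φ(n) = (p−1)(q−1) = 102·36 = 3672.
Need d with 13·d ≡ 1 (mod 3672). Apply the extended Euclidean algorithm:
3672 = 282·13 + 6
13 = 2·6 + 1
6 = 6·1 + 0
Back-substitute:
1 = 13 − 2·6
1 = −2·3672 + 565·13
So 13·565 ≡ 1 (mod 3672), hence d = 565.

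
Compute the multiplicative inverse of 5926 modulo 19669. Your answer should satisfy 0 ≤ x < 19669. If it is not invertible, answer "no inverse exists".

gcd(19669, 5926) by repeated division:
19669 = 3·5926 + 1891
5926 = 3·1891 + 253
1891 = 7·253 + 120
253 = 2·120 + 13
120 = 9·13 + 3
13 = 4·3 + 1
3 = 3·1 + 0
gcd = 1, so the inverse exists. Back-substitute:
1 = 13 − 4·3
1 = −4·120 + 37·13
1 = 37·253 − 78·120
1 = −78·1891 + 583·253
1 = 583·5926 − 1827·1891
1 = −1827·19669 + 6064·5926
So 5926·6064 ≡ 1 (mod 19669).

6064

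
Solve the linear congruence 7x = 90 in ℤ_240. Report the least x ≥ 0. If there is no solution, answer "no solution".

150

First find gcd(7, 240):
240 = 34·7 + 2
7 = 3·2 + 1
2 = 2·1 + 0
gcd = 1, so a unique solution mod 240 exists.
Back-substitute for the Bézout coefficients:
1 = 7 − 3·2
1 = −3·240 + 103·7
So 7·(103) ≡ 1 (mod 240), giving 7⁻¹ ≡ 103.
x ≡ 7⁻¹·90 ≡ 103·90 ≡ 150 (mod 240).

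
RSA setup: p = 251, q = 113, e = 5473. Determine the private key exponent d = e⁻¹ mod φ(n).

13537

φ(n) = (p−1)(q−1) = 250·112 = 28000.
Need d with 5473·d ≡ 1 (mod 28000). Apply the extended Euclidean algorithm:
28000 = 5*5473 + 635
5473 = 8*635 + 393
635 = 1*393 + 242
393 = 1*242 + 151
242 = 1*151 + 91
151 = 1*91 + 60
91 = 1*60 + 31
60 = 1*31 + 29
31 = 1*29 + 2
29 = 14*2 + 1
2 = 2*1 + 0
Back-substitute:
1 = 29 − 14·2
1 = −14·31 + 15·29
1 = 15·60 − 29·31
1 = −29·91 + 44·60
1 = 44·151 − 73·91
1 = −73·242 + 117·151
1 = 117·393 − 190·242
1 = −190·635 + 307·393
1 = 307·5473 − 2646·635
1 = −2646·28000 + 13537·5473
So 5473·13537 ≡ 1 (mod 28000), hence d = 13537.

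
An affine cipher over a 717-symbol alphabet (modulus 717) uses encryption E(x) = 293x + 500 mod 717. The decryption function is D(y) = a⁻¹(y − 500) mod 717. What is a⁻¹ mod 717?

509

gcd(717, 293) by repeated division:
717 = 2×293 + 131
293 = 2×131 + 31
131 = 4×31 + 7
31 = 4×7 + 3
7 = 2×3 + 1
3 = 3×1 + 0
Since gcd(293, 717) = 1, back-substitute to write 1 as a combination:
1 = 7 − 2·3
1 = −2·31 + 9·7
1 = 9·131 − 38·31
1 = −38·293 + 85·131
1 = 85·717 − 208·293
So 293·(-208) ≡ 1 (mod 717), and -208 ≡ 509 (mod 717).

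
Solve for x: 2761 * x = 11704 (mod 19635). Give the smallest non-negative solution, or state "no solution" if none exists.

1519

First find gcd(2761, 19635):
19635 = 7*2761 + 308
2761 = 8*308 + 297
308 = 1*297 + 11
297 = 27*11 + 0
gcd = 11 and 11 | 11704, so solutions exist. Divide through by 11: 251x ≡ 1064 (mod 1785).
Now find 251⁻¹ mod 1785:
1785 = 7·251 + 28
251 = 8·28 + 27
28 = 1·27 + 1
27 = 27·1 + 0
Back-substitute:
1 = 28 − 27
1 = −251 + 9·28
1 = 9·1785 − 64·251
So 251·(-64) ≡ 1 (mod 1785), i.e. 251⁻¹ ≡ 1721.
Then x ≡ 1721·1064 ≡ 1519 (mod 1785); the smallest non-negative solution is x = 1519.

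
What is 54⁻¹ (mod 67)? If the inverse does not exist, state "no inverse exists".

36

Apply the Euclidean algorithm to 67 and 54:
67 = 1×54 + 13
54 = 4×13 + 2
13 = 6×2 + 1
2 = 2×1 + 0
The gcd is 1. Working backward:
1 = 13 − 6·2
1 = −6·54 + 25·13
1 = 25·67 − 31·54
Hence 54⁻¹ ≡ -31 ≡ 36 (mod 67).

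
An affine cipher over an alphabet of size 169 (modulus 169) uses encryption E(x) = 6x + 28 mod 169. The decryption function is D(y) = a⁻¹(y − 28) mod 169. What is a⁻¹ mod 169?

141

Run Euclid on (169, 6):
169 = 28*6 + 1
6 = 6*1 + 0
Since gcd(6, 169) = 1, back-substitute to write 1 as a combination:
1 = 169 − 28·6
Hence 6⁻¹ ≡ -28 ≡ 141 (mod 169).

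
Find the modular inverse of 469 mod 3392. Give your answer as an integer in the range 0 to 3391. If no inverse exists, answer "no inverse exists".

2365

Apply the Euclidean algorithm to 3392 and 469:
3392 = 7·469 + 109
469 = 4·109 + 33
109 = 3·33 + 10
33 = 3·10 + 3
10 = 3·3 + 1
3 = 3·1 + 0
Since gcd(469, 3392) = 1, back-substitute to write 1 as a combination:
1 = 10 − 3·3
1 = −3·33 + 10·10
1 = 10·109 − 33·33
1 = −33·469 + 142·109
1 = 142·3392 − 1027·469
Hence 469⁻¹ ≡ -1027 ≡ 2365 (mod 3392).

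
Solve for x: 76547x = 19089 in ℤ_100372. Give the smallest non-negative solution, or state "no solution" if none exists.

25959

First find gcd(76547, 100372):
100372 = 1·76547 + 23825
76547 = 3·23825 + 5072
23825 = 4·5072 + 3537
5072 = 1·3537 + 1535
3537 = 2·1535 + 467
1535 = 3·467 + 134
467 = 3·134 + 65
134 = 2·65 + 4
65 = 16·4 + 1
4 = 4·1 + 0
gcd = 1, so a unique solution mod 100372 exists.
Back-substitute for the Bézout coefficients:
1 = 65 − 16·4
1 = −16·134 + 33·65
1 = 33·467 − 115·134
1 = −115·1535 + 378·467
1 = 378·3537 − 871·1535
1 = −871·5072 + 1249·3537
1 = 1249·23825 − 5867·5072
1 = −5867·76547 + 18850·23825
1 = 18850·100372 − 24717·76547
So 76547·(-24717) ≡ 1 (mod 100372), giving 76547⁻¹ ≡ 75655.
x ≡ 76547⁻¹·19089 ≡ 75655·19089 ≡ 25959 (mod 100372).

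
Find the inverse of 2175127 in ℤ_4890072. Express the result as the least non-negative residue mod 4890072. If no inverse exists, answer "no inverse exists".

Extended Euclidean algorithm:
4890072 = 2×2175127 + 539818
2175127 = 4×539818 + 15855
539818 = 34×15855 + 748
15855 = 21×748 + 147
748 = 5×147 + 13
147 = 11×13 + 4
13 = 3×4 + 1
4 = 4×1 + 0
Since gcd(2175127, 4890072) = 1, back-substitute to write 1 as a combination:
1 = 13 − 3·4
1 = −3·147 + 34·13
1 = 34·748 − 173·147
1 = −173·15855 + 3667·748
1 = 3667·539818 − 124851·15855
1 = −124851·2175127 + 503071·539818
1 = 503071·4890072 − 1130993·2175127
Hence 2175127⁻¹ ≡ -1130993 ≡ 3759079 (mod 4890072).

3759079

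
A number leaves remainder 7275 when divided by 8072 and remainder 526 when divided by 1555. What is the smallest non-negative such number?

Write x = 7275 + 8072·k. Then 8072·k ≡ 526 − 7275 ≡ 1026 (mod 1555).
Need 8072⁻¹ mod 1555. Extended Euclid on (1555, 297):
1555 = 5*297 + 70
297 = 4*70 + 17
70 = 4*17 + 2
17 = 8*2 + 1
2 = 2*1 + 0
Back-substitute:
1 = 17 − 8·2
1 = −8·70 + 33·17
1 = 33·297 − 140·70
1 = −140·1555 + 733·297
8072⁻¹ ≡ 733 (mod 1555), so k ≡ 733·1026 ≡ 993 (mod 1555).
x = 7275 + 8072·993 = 8022771.

8022771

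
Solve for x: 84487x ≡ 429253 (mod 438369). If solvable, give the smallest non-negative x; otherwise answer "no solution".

First find gcd(84487, 438369):
438369 = 5×84487 + 15934
84487 = 5×15934 + 4817
15934 = 3×4817 + 1483
4817 = 3×1483 + 368
1483 = 4×368 + 11
368 = 33×11 + 5
11 = 2×5 + 1
5 = 5×1 + 0
gcd = 1, so a unique solution mod 438369 exists.
Back-substitute for the Bézout coefficients:
1 = 11 − 2·5
1 = −2·368 + 67·11
1 = 67·1483 − 270·368
1 = −270·4817 + 877·1483
1 = 877·15934 − 2901·4817
1 = −2901·84487 + 15382·15934
1 = 15382·438369 − 79811·84487
So 84487·(-79811) ≡ 1 (mod 438369), giving 84487⁻¹ ≡ 358558.
x ≡ 84487⁻¹·429253 ≡ 358558·429253 ≡ 302905 (mod 438369).

302905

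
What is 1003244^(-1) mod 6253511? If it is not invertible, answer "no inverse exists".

Compute gcd(1003244, 6253511):
6253511 = 6·1003244 + 234047
1003244 = 4·234047 + 67056
234047 = 3·67056 + 32879
67056 = 2·32879 + 1298
32879 = 25·1298 + 429
1298 = 3·429 + 11
429 = 39·11 + 0
The gcd is 11, not 1, hence no inverse exists.

no inverse exists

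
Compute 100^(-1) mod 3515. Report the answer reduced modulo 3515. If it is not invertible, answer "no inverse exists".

Compute gcd(100, 3515):
3515 = 35*100 + 15
100 = 6*15 + 10
15 = 1*10 + 5
10 = 2*5 + 0
Since gcd = 5 > 1, 100 is not a unit mod 3515.

no inverse exists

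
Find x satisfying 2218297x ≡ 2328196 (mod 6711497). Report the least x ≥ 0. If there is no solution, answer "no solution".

3075930

First find gcd(2218297, 6711497):
6711497 = 3·2218297 + 56606
2218297 = 39·56606 + 10663
56606 = 5·10663 + 3291
10663 = 3·3291 + 790
3291 = 4·790 + 131
790 = 6·131 + 4
131 = 32·4 + 3
4 = 1·3 + 1
3 = 3·1 + 0
gcd = 1, so a unique solution mod 6711497 exists.
Back-substitute for the Bézout coefficients:
1 = 4 − 3
1 = −131 + 33·4
1 = 33·790 − 199·131
1 = −199·3291 + 829·790
1 = 829·10663 − 2686·3291
1 = −2686·56606 + 14259·10663
1 = 14259·2218297 − 558787·56606
1 = −558787·6711497 + 1690620·2218297
So 2218297·(1690620) ≡ 1 (mod 6711497), giving 2218297⁻¹ ≡ 1690620.
x ≡ 2218297⁻¹·2328196 ≡ 1690620·2328196 ≡ 3075930 (mod 6711497).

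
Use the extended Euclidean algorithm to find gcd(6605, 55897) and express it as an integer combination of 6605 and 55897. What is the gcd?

1

Apply Euclid's algorithm to 55897 and 6605:
55897 = 8*6605 + 3057
6605 = 2*3057 + 491
3057 = 6*491 + 111
491 = 4*111 + 47
111 = 2*47 + 17
47 = 2*17 + 13
17 = 1*13 + 4
13 = 3*4 + 1
4 = 4*1 + 0
gcd(6605, 55897) = 1.
Express as a combination:
1 = 13 − 3·4
1 = −3·17 + 4·13
1 = 4·47 − 11·17
1 = −11·111 + 26·47
1 = 26·491 − 115·111
1 = −115·3057 + 716·491
1 = 716·6605 − 1547·3057
1 = −1547·55897 + 13092·6605
So 1 = (-1547)·55897 + (13092)·6605.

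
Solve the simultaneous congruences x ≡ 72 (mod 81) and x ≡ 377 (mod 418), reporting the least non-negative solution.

29637

Write x = 72 + 81·k. Then 81·k ≡ 377 − 72 ≡ 305 (mod 418).
Need 81⁻¹ mod 418. Extended Euclid on (418, 81):
418 = 5×81 + 13
81 = 6×13 + 3
13 = 4×3 + 1
3 = 3×1 + 0
Back-substitute:
1 = 13 − 4·3
1 = −4·81 + 25·13
1 = 25·418 − 129·81
81⁻¹ ≡ 289 (mod 418), so k ≡ 289·305 ≡ 365 (mod 418).
x = 72 + 81·365 = 29637.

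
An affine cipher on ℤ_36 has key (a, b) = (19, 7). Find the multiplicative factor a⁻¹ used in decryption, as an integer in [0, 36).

Apply the Euclidean algorithm to 36 and 19:
36 = 1*19 + 17
19 = 1*17 + 2
17 = 8*2 + 1
2 = 2*1 + 0
gcd = 1, so the inverse exists. Back-substitute:
1 = 17 − 8·2
1 = −8·19 + 9·17
1 = 9·36 − 17·19
So 19·(-17) ≡ 1 (mod 36), and -17 ≡ 19 (mod 36).

19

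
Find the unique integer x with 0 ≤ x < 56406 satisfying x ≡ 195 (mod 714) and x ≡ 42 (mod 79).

20187

Write x = 195 + 714·k. Then 714·k ≡ 42 − 195 ≡ 5 (mod 79).
Need 714⁻¹ mod 79. Extended Euclid on (79, 3):
79 = 26×3 + 1
3 = 3×1 + 0
Back-substitute:
1 = 79 − 26·3
714⁻¹ ≡ 53 (mod 79), so k ≡ 53·5 ≡ 28 (mod 79).
x = 195 + 714·28 = 20187.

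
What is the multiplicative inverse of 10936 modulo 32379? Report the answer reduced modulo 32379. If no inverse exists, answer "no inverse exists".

gcd(32379, 10936) by repeated division:
32379 = 2×10936 + 10507
10936 = 1×10507 + 429
10507 = 24×429 + 211
429 = 2×211 + 7
211 = 30×7 + 1
7 = 7×1 + 0
Since gcd(10936, 32379) = 1, back-substitute to write 1 as a combination:
1 = 211 − 30·7
1 = −30·429 + 61·211
1 = 61·10507 − 1494·429
1 = −1494·10936 + 1555·10507
1 = 1555·32379 − 4604·10936
Hence 10936⁻¹ ≡ -4604 ≡ 27775 (mod 32379).

27775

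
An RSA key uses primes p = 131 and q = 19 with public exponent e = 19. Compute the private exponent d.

φ(n) = (p−1)(q−1) = 130·18 = 2340.
Need d with 19·d ≡ 1 (mod 2340). Apply the extended Euclidean algorithm:
2340 = 123*19 + 3
19 = 6*3 + 1
3 = 3*1 + 0
Back-substitute:
1 = 19 − 6·3
1 = −6·2340 + 739·19
So 19·739 ≡ 1 (mod 2340), hence d = 739.

739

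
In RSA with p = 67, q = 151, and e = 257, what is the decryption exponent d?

5393

φ(n) = (p−1)(q−1) = 66·150 = 9900.
Need d with 257·d ≡ 1 (mod 9900). Apply the extended Euclidean algorithm:
9900 = 38·257 + 134
257 = 1·134 + 123
134 = 1·123 + 11
123 = 11·11 + 2
11 = 5·2 + 1
2 = 2·1 + 0
Back-substitute:
1 = 11 − 5·2
1 = −5·123 + 56·11
1 = 56·134 − 61·123
1 = −61·257 + 117·134
1 = 117·9900 − 4507·257
So 257·(-4507) ≡ 1 (mod 9900), hence d ≡ -4507 ≡ 5393 (mod 9900).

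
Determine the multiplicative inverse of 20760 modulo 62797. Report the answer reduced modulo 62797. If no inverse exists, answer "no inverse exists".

Apply the Euclidean algorithm to 62797 and 20760:
62797 = 3*20760 + 517
20760 = 40*517 + 80
517 = 6*80 + 37
80 = 2*37 + 6
37 = 6*6 + 1
6 = 6*1 + 0
Since gcd(20760, 62797) = 1, back-substitute to write 1 as a combination:
1 = 37 − 6·6
1 = −6·80 + 13·37
1 = 13·517 − 84·80
1 = −84·20760 + 3373·517
1 = 3373·62797 − 10203·20760
Thus 20760·(-10203) ≡ 1 (mod 62797); reducing, -10203 mod 62797 = 52594.

52594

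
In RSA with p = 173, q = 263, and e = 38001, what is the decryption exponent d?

27129

φ(n) = (p−1)(q−1) = 172·262 = 45064.
Need d with 38001·d ≡ 1 (mod 45064). Apply the extended Euclidean algorithm:
45064 = 1·38001 + 7063
38001 = 5·7063 + 2686
7063 = 2·2686 + 1691
2686 = 1·1691 + 995
1691 = 1·995 + 696
995 = 1·696 + 299
696 = 2·299 + 98
299 = 3·98 + 5
98 = 19·5 + 3
5 = 1·3 + 2
3 = 1·2 + 1
2 = 2·1 + 0
Back-substitute:
1 = 3 − 2
1 = −5 + 2·3
1 = 2·98 − 39·5
1 = −39·299 + 119·98
1 = 119·696 − 277·299
1 = −277·995 + 396·696
1 = 396·1691 − 673·995
1 = −673·2686 + 1069·1691
1 = 1069·7063 − 2811·2686
1 = −2811·38001 + 15124·7063
1 = 15124·45064 − 17935·38001
So 38001·(-17935) ≡ 1 (mod 45064), hence d ≡ -17935 ≡ 27129 (mod 45064).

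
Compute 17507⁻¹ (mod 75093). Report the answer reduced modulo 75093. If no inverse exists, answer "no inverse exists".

Extended Euclidean algorithm:
75093 = 4·17507 + 5065
17507 = 3·5065 + 2312
5065 = 2·2312 + 441
2312 = 5·441 + 107
441 = 4·107 + 13
107 = 8·13 + 3
13 = 4·3 + 1
3 = 3·1 + 0
The gcd is 1. Working backward:
1 = 13 − 4·3
1 = −4·107 + 33·13
1 = 33·441 − 136·107
1 = −136·2312 + 713·441
1 = 713·5065 − 1562·2312
1 = −1562·17507 + 5399·5065
1 = 5399·75093 − 23158·17507
So 17507·(-23158) ≡ 1 (mod 75093), and -23158 ≡ 51935 (mod 75093).

51935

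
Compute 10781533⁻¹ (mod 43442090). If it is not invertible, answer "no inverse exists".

Apply the Euclidean algorithm to 43442090 and 10781533:
43442090 = 4×10781533 + 315958
10781533 = 34×315958 + 38961
315958 = 8×38961 + 4270
38961 = 9×4270 + 531
4270 = 8×531 + 22
531 = 24×22 + 3
22 = 7×3 + 1
3 = 3×1 + 0
Since gcd(10781533, 43442090) = 1, back-substitute to write 1 as a combination:
1 = 22 − 7·3
1 = −7·531 + 169·22
1 = 169·4270 − 1359·531
1 = −1359·38961 + 12400·4270
1 = 12400·315958 − 100559·38961
1 = −100559·10781533 + 3431406·315958
1 = 3431406·43442090 − 13826183·10781533
Hence 10781533⁻¹ ≡ -13826183 ≡ 29615907 (mod 43442090).

29615907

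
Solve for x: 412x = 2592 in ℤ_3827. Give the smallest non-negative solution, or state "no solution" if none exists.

First find gcd(412, 3827):
3827 = 9·412 + 119
412 = 3·119 + 55
119 = 2·55 + 9
55 = 6·9 + 1
9 = 9·1 + 0
gcd = 1, so a unique solution mod 3827 exists.
Back-substitute for the Bézout coefficients:
1 = 55 − 6·9
1 = −6·119 + 13·55
1 = 13·412 − 45·119
1 = −45·3827 + 418·412
So 412·(418) ≡ 1 (mod 3827), giving 412⁻¹ ≡ 418.
x ≡ 412⁻¹·2592 ≡ 418·2592 ≡ 415 (mod 3827).

415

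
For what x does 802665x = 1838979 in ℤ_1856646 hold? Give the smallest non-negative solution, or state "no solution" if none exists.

First find gcd(802665, 1856646):
1856646 = 2*802665 + 251316
802665 = 3*251316 + 48717
251316 = 5*48717 + 7731
48717 = 6*7731 + 2331
7731 = 3*2331 + 738
2331 = 3*738 + 117
738 = 6*117 + 36
117 = 3*36 + 9
36 = 4*9 + 0
gcd = 9 and 9 | 1838979, so solutions exist. Divide through by 9: 89185x ≡ 204331 (mod 206294).
Now find 89185⁻¹ mod 206294:
206294 = 2*89185 + 27924
89185 = 3*27924 + 5413
27924 = 5*5413 + 859
5413 = 6*859 + 259
859 = 3*259 + 82
259 = 3*82 + 13
82 = 6*13 + 4
13 = 3*4 + 1
4 = 4*1 + 0
Back-substitute:
1 = 13 − 3·4
1 = −3·82 + 19·13
1 = 19·259 − 60·82
1 = −60·859 + 199·259
1 = 199·5413 − 1254·859
1 = −1254·27924 + 6469·5413
1 = 6469·89185 − 20661·27924
1 = −20661·206294 + 47791·89185
So 89185⁻¹ ≡ 47791 (mod 206294).
Then x ≡ 47791·204331 ≡ 50037 (mod 206294); the smallest non-negative solution is x = 50037.

50037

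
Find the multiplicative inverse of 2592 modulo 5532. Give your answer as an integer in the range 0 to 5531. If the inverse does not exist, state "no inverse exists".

no inverse exists

Compute gcd(2592, 5532):
5532 = 2×2592 + 348
2592 = 7×348 + 156
348 = 2×156 + 36
156 = 4×36 + 12
36 = 3×12 + 0
Since gcd = 12 > 1, 2592 is not a unit mod 5532.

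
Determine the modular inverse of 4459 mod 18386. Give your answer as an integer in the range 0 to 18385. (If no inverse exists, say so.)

Apply the Euclidean algorithm to 18386 and 4459:
18386 = 4·4459 + 550
4459 = 8·550 + 59
550 = 9·59 + 19
59 = 3·19 + 2
19 = 9·2 + 1
2 = 2·1 + 0
The gcd is 1. Working backward:
1 = 19 − 9·2
1 = −9·59 + 28·19
1 = 28·550 − 261·59
1 = −261·4459 + 2116·550
1 = 2116·18386 − 8725·4459
So 4459·(-8725) ≡ 1 (mod 18386), and -8725 ≡ 9661 (mod 18386).

9661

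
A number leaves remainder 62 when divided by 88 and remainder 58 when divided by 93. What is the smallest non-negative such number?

3406

Write x = 62 + 88·k. Then 88·k ≡ 58 − 62 ≡ 89 (mod 93).
Need 88⁻¹ mod 93. Extended Euclid on (93, 88):
93 = 1×88 + 5
88 = 17×5 + 3
5 = 1×3 + 2
3 = 1×2 + 1
2 = 2×1 + 0
Back-substitute:
1 = 3 − 2
1 = −5 + 2·3
1 = 2·88 − 35·5
1 = −35·93 + 37·88
88⁻¹ ≡ 37 (mod 93), so k ≡ 37·89 ≡ 38 (mod 93).
x = 62 + 88·38 = 3406.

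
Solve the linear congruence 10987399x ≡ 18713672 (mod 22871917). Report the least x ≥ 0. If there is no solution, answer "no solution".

First find gcd(10987399, 22871917):
22871917 = 2×10987399 + 897119
10987399 = 12×897119 + 221971
897119 = 4×221971 + 9235
221971 = 24×9235 + 331
9235 = 27×331 + 298
331 = 1×298 + 33
298 = 9×33 + 1
33 = 33×1 + 0
gcd = 1, so a unique solution mod 22871917 exists.
Back-substitute for the Bézout coefficients:
1 = 298 − 9·33
1 = −9·331 + 10·298
1 = 10·9235 − 279·331
1 = −279·221971 + 6706·9235
1 = 6706·897119 − 27103·221971
1 = −27103·10987399 + 331942·897119
1 = 331942·22871917 − 690987·10987399
So 10987399·(-690987) ≡ 1 (mod 22871917), giving 10987399⁻¹ ≡ 22180930.
x ≡ 10987399⁻¹·18713672 ≡ 22180930·18713672 ≡ 8664690 (mod 22871917).

8664690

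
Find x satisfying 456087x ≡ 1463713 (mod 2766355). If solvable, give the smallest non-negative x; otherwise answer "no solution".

1831084

First find gcd(456087, 2766355):
2766355 = 6·456087 + 29833
456087 = 15·29833 + 8592
29833 = 3·8592 + 4057
8592 = 2·4057 + 478
4057 = 8·478 + 233
478 = 2·233 + 12
233 = 19·12 + 5
12 = 2·5 + 2
5 = 2·2 + 1
2 = 2·1 + 0
gcd = 1, so a unique solution mod 2766355 exists.
Back-substitute for the Bézout coefficients:
1 = 5 − 2·2
1 = −2·12 + 5·5
1 = 5·233 − 97·12
1 = −97·478 + 199·233
1 = 199·4057 − 1689·478
1 = −1689·8592 + 3577·4057
1 = 3577·29833 − 12420·8592
1 = −12420·456087 + 189877·29833
1 = 189877·2766355 − 1151682·456087
So 456087·(-1151682) ≡ 1 (mod 2766355), giving 456087⁻¹ ≡ 1614673.
x ≡ 456087⁻¹·1463713 ≡ 1614673·1463713 ≡ 1831084 (mod 2766355).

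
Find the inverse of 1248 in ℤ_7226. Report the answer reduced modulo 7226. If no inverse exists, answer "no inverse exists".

Compute gcd(1248, 7226):
7226 = 5*1248 + 986
1248 = 1*986 + 262
986 = 3*262 + 200
262 = 1*200 + 62
200 = 3*62 + 14
62 = 4*14 + 6
14 = 2*6 + 2
6 = 3*2 + 0
The gcd is 2, not 1, hence no inverse exists.

no inverse exists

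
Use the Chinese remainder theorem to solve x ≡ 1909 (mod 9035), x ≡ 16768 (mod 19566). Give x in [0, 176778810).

5612644

Write x = 1909 + 9035·k. Then 9035·k ≡ 16768 − 1909 ≡ 14859 (mod 19566).
Need 9035⁻¹ mod 19566. Extended Euclid on (19566, 9035):
19566 = 2×9035 + 1496
9035 = 6×1496 + 59
1496 = 25×59 + 21
59 = 2×21 + 17
21 = 1×17 + 4
17 = 4×4 + 1
4 = 4×1 + 0
Back-substitute:
1 = 17 − 4·4
1 = −4·21 + 5·17
1 = 5·59 − 14·21
1 = −14·1496 + 355·59
1 = 355·9035 − 2144·1496
1 = −2144·19566 + 4643·9035
9035⁻¹ ≡ 4643 (mod 19566), so k ≡ 4643·14859 ≡ 621 (mod 19566).
x = 1909 + 9035·621 = 5612644.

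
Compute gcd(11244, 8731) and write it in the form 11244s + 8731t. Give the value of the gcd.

1

Euclidean algorithm:
11244 = 1*8731 + 2513
8731 = 3*2513 + 1192
2513 = 2*1192 + 129
1192 = 9*129 + 31
129 = 4*31 + 5
31 = 6*5 + 1
5 = 5*1 + 0
gcd(11244, 8731) = 1.
Express as a combination:
1 = 31 − 6·5
1 = −6·129 + 25·31
1 = 25·1192 − 231·129
1 = −231·2513 + 487·1192
1 = 487·8731 − 1692·2513
1 = −1692·11244 + 2179·8731
So 1 = (-1692)·11244 + (2179)·8731.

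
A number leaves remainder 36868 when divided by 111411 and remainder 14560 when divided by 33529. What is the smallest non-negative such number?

Write x = 36868 + 111411·k. Then 111411·k ≡ 14560 − 36868 ≡ 11221 (mod 33529).
Need 111411⁻¹ mod 33529. Extended Euclid on (33529, 10824):
33529 = 3·10824 + 1057
10824 = 10·1057 + 254
1057 = 4·254 + 41
254 = 6·41 + 8
41 = 5·8 + 1
8 = 8·1 + 0
Back-substitute:
1 = 41 − 5·8
1 = −5·254 + 31·41
1 = 31·1057 − 129·254
1 = −129·10824 + 1321·1057
1 = 1321·33529 − 4092·10824
111411⁻¹ ≡ 29437 (mod 33529), so k ≡ 29437·11221 ≡ 18398 (mod 33529).
x = 36868 + 111411·18398 = 2049776446.

2049776446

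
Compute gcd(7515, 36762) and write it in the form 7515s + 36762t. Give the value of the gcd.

3

Apply Euclid's algorithm to 36762 and 7515:
36762 = 4*7515 + 6702
7515 = 1*6702 + 813
6702 = 8*813 + 198
813 = 4*198 + 21
198 = 9*21 + 9
21 = 2*9 + 3
9 = 3*3 + 0
gcd(7515, 36762) = 3.
Working backward:
3 = 21 − 2·9
3 = −2·198 + 19·21
3 = 19·813 − 78·198
3 = −78·6702 + 643·813
3 = 643·7515 − 721·6702
3 = −721·36762 + 3527·7515
So 3 = (-721)·36762 + (3527)·7515.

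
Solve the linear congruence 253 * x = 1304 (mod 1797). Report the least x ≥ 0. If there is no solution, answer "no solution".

First find gcd(253, 1797):
1797 = 7·253 + 26
253 = 9·26 + 19
26 = 1·19 + 7
19 = 2·7 + 5
7 = 1·5 + 2
5 = 2·2 + 1
2 = 2·1 + 0
gcd = 1, so a unique solution mod 1797 exists.
Back-substitute for the Bézout coefficients:
1 = 5 − 2·2
1 = −2·7 + 3·5
1 = 3·19 − 8·7
1 = −8·26 + 11·19
1 = 11·253 − 107·26
1 = −107·1797 + 760·253
So 253·(760) ≡ 1 (mod 1797), giving 253⁻¹ ≡ 760.
x ≡ 253⁻¹·1304 ≡ 760·1304 ≡ 893 (mod 1797).

893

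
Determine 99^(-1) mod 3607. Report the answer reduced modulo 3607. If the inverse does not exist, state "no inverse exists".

Apply the Euclidean algorithm to 3607 and 99:
3607 = 36·99 + 43
99 = 2·43 + 13
43 = 3·13 + 4
13 = 3·4 + 1
4 = 4·1 + 0
gcd = 1, so the inverse exists. Back-substitute:
1 = 13 − 3·4
1 = −3·43 + 10·13
1 = 10·99 − 23·43
1 = −23·3607 + 838·99
So 99·838 ≡ 1 (mod 3607).

838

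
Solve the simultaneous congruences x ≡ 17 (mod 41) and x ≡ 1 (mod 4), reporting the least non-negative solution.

17

Write x = 17 + 41·k. Then 41·k ≡ 1 − 17 ≡ 0 (mod 4).
Need 41⁻¹ mod 4. Extended Euclid on (4, 1):
4 = 4×1 + 0
41⁻¹ ≡ 1 (mod 4), so k ≡ 1·0 ≡ 0 (mod 4).
x = 17 + 41·0 = 17.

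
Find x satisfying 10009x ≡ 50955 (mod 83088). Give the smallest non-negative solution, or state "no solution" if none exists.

First find gcd(10009, 83088):
83088 = 8·10009 + 3016
10009 = 3·3016 + 961
3016 = 3·961 + 133
961 = 7·133 + 30
133 = 4·30 + 13
30 = 2·13 + 4
13 = 3·4 + 1
4 = 4·1 + 0
gcd = 1, so a unique solution mod 83088 exists.
Back-substitute for the Bézout coefficients:
1 = 13 − 3·4
1 = −3·30 + 7·13
1 = 7·133 − 31·30
1 = −31·961 + 224·133
1 = 224·3016 − 703·961
1 = −703·10009 + 2333·3016
1 = 2333·83088 − 19367·10009
So 10009·(-19367) ≡ 1 (mod 83088), giving 10009⁻¹ ≡ 63721.
x ≡ 10009⁻¹·50955 ≡ 63721·50955 ≡ 73779 (mod 83088).

73779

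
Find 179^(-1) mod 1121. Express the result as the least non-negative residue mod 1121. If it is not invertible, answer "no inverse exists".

Apply the Euclidean algorithm to 1121 and 179:
1121 = 6*179 + 47
179 = 3*47 + 38
47 = 1*38 + 9
38 = 4*9 + 2
9 = 4*2 + 1
2 = 2*1 + 0
gcd = 1, so the inverse exists. Back-substitute:
1 = 9 − 4·2
1 = −4·38 + 17·9
1 = 17·47 − 21·38
1 = −21·179 + 80·47
1 = 80·1121 − 501·179
Thus 179·(-501) ≡ 1 (mod 1121); reducing, -501 mod 1121 = 620.

620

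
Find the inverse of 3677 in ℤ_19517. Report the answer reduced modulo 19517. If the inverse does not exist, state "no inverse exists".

Run Euclid on (19517, 3677):
19517 = 5×3677 + 1132
3677 = 3×1132 + 281
1132 = 4×281 + 8
281 = 35×8 + 1
8 = 8×1 + 0
The gcd is 1. Working backward:
1 = 281 − 35·8
1 = −35·1132 + 141·281
1 = 141·3677 − 458·1132
1 = −458·19517 + 2431·3677
So 3677·2431 ≡ 1 (mod 19517).

2431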